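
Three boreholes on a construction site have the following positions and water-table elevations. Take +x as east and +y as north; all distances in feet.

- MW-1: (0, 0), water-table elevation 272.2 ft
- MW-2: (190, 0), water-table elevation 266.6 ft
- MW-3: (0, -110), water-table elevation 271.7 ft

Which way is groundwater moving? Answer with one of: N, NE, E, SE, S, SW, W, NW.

∂h/∂x = (266.6 − 272.2) / (190 − 0) = -0.02947
∂h/∂y = (271.7 − 272.2) / (-110 − 0) = +0.004545
Flow = −∇h = (+0.02947 east, -0.004545 north), which points east.

E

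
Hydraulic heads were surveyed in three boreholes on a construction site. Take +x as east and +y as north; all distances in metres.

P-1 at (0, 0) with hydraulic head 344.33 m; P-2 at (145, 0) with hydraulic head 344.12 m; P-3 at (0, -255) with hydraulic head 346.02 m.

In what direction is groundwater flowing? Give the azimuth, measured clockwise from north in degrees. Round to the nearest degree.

∂h/∂x = (344.12 − 344.33) / (145 − 0) = -0.001448
∂h/∂y = (346.02 − 344.33) / (-255 − 0) = -0.006627
Flow direction (−∇h) has components (+0.001448 E, +0.006627 N).
Azimuth = atan2(E, N) = atan2(+0.001448, +0.006627) = 12.3° ≈ 012°.

012°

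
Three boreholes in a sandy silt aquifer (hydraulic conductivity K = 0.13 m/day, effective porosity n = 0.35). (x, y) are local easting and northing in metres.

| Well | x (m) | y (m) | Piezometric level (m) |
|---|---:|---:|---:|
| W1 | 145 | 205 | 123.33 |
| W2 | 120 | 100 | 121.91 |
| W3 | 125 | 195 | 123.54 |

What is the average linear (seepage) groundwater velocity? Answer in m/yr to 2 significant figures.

Differences from W1: to W2 (Δx, Δy, Δh) = (-25, -105, -1.42); to W3 = (-20, -10, +0.21).
Solve a·Δx + b·Δy = Δh: det = (-25)·(-10) − (-20)·(-105) = -1850.
∂h/∂x = [(-1.42)·(-10) − (+0.21)·(-105)] / -1850 = -0.01959
∂h/∂y = [(-25)·(+0.21) − (-20)·(-1.42)] / -1850 = +0.01819
|∇h| = √(-0.01959² + 0.01819²) = 0.02673
Seepage velocity v = K·i/n = 0.13 × 0.02673 / 0.35 = 0.009928 m/day = 3.626 m/yr.

3.6 m/yr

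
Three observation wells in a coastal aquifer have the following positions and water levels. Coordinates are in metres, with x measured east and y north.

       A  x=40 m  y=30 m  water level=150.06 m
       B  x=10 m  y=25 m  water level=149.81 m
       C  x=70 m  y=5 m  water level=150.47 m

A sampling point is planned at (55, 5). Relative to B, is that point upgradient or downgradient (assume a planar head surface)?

upgradient

Taking A as reference: B−A = (-30, -5, -0.25); C−A = (30, -25, +0.41).
Determinant of the coordinate differences = (-30)·(-25) − 30·(-5) = 900.
∂h/∂x = [(-0.25)·(-25) − (+0.41)·(-5)] / 900 = +0.009222
∂h/∂y = [(-30)·(+0.41) − 30·(-0.25)] / 900 = -0.005333
Head at (55, 5) = 150.06 + (+0.009222)·(15) + (-0.005333)·(-25) = 150.33 m.
That is higher than the 149.81 m at B, so the point is upgradient.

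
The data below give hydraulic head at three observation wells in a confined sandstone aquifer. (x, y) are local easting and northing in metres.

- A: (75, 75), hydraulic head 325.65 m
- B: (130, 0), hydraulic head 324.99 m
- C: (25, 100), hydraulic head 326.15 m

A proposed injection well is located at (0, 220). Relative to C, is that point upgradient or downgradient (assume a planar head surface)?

Three-point gradient (reference A): Δ to B = (55, -75, -0.66), Δ to C = (-50, 25, +0.50).
∂h/∂x = -0.008842, ∂h/∂y = +0.002316 (det = -2375).
Head at (0, 220) = 325.65 + (-0.008842)·(-75) + (+0.002316)·(145) = 326.65 m.
That is higher than the 326.15 m at C, so the point is upgradient.

upgradient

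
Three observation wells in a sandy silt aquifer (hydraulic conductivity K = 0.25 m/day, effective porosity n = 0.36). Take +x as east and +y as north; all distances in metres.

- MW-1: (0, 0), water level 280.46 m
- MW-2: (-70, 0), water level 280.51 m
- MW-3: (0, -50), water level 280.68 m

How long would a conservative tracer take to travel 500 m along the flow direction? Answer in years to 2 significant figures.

∂h/∂x = (280.51 − 280.46) / (-70 − 0) = -0.0007143
∂h/∂y = (280.68 − 280.46) / (-50 − 0) = -0.004400
|∇h| = √(-0.0007143² + -0.004400²) = 0.004458
Seepage velocity v = K·i/n = 0.25 × 0.004458 / 0.36 = 0.003096 m/day.
t = 500 / 0.003096 = 1.615e+05 days = 442 years.

440 years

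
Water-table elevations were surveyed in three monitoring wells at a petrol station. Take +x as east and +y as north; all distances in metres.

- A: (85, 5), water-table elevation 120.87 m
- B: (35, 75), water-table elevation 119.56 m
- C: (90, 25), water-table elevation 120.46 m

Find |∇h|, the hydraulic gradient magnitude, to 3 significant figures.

Differences from A: to B (Δx, Δy, Δh) = (-50, 70, -1.31); to C = (5, 20, -0.41).
Determinant of the coordinate differences = (-50)·20 − 5·70 = -1350.
∂h/∂x = [(-1.31)·20 − (-0.41)·70] / -1350 = -0.001852
∂h/∂y = [(-50)·(-0.41) − 5·(-1.31)] / -1350 = -0.02004
|∇h| = √(-0.001852² + -0.02004²) = 0.02013

0.0201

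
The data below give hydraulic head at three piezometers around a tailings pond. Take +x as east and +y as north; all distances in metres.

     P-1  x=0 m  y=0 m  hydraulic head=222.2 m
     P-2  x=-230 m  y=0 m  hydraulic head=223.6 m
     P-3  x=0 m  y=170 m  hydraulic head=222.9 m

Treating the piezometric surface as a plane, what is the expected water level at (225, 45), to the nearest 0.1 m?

∂h/∂x = (223.6 − 222.2) / (-230 − 0) = -0.006087
∂h/∂y = (222.9 − 222.2) / (170 − 0) = +0.004118
h(225, 45) = 222.2 + (-0.006087)·(225) + (+0.004118)·(45) = 222.2 -1.370 +0.185 = 221.016 m.

221.0 m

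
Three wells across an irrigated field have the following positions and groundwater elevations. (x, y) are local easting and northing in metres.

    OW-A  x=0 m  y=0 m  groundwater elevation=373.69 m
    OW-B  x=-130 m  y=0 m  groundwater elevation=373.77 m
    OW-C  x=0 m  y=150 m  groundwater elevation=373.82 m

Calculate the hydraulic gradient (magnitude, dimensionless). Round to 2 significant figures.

0.0011

∂h/∂x = (373.77 − 373.69) / (-130 − 0) = -0.0006154
∂h/∂y = (373.82 − 373.69) / (150 − 0) = +0.0008667
|∇h| = √(-0.0006154² + 0.0008667²) = 0.001063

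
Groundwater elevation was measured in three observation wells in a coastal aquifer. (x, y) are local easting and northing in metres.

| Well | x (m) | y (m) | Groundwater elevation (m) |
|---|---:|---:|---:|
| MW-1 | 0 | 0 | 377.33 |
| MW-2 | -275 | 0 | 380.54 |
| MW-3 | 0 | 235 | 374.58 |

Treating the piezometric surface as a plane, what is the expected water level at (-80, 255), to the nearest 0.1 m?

∂h/∂x = (380.54 − 377.33) / (-275 − 0) = -0.01167
∂h/∂y = (374.58 − 377.33) / (235 − 0) = -0.01170
h(-80, 255) = 377.33 + (-0.01167)·(-80) + (-0.01170)·(255) = 377.33 +0.934 -2.984 = 375.280 m.

375.3 m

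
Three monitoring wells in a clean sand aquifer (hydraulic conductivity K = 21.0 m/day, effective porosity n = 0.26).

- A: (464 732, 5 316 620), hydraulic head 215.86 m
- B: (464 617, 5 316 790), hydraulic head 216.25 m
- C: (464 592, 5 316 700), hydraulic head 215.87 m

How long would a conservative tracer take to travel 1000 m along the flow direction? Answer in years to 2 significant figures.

With h = a·x + b·y + c and A as origin, the differences give:
  (-115)·a + 170·b = +0.39
  (-140)·a + 80·b = +0.01
Eliminate b (×80 and ×170, subtract): 14600·a = 29.500 → a = ∂h/∂x = +0.002021
Back-substitute: b = ∂h/∂y = +0.003661.
|∇h| = √(0.002021² + 0.003661²) = 0.004182
Seepage velocity v = K·i/n = 21.0 × 0.004182 / 0.26 = 0.3378 m/day.
t = 1000 / 0.3378 = 2960 days = 8.1 years.

8.1 years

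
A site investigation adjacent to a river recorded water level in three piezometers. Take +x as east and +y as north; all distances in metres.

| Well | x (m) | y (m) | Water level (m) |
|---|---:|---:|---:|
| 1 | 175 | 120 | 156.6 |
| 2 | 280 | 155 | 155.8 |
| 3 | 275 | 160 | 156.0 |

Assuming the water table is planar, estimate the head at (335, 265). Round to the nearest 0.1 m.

Differences from 1: to 2 (Δx, Δy, Δh) = (105, 35, -0.8); to 3 = (100, 40, -0.6).
Solve a·Δx + b·Δy = Δh: det = 105·40 − 100·35 = 700.
∂h/∂x = [(-0.8)·40 − (-0.6)·35] / 700 = -0.01571
∂h/∂y = [105·(-0.6) − 100·(-0.8)] / 700 = +0.02429
h(335, 265) = 156.6 + (-0.01571)·(160) + (+0.02429)·(145) = 156.6 -2.514 +3.521 = 157.607 m.

157.6 m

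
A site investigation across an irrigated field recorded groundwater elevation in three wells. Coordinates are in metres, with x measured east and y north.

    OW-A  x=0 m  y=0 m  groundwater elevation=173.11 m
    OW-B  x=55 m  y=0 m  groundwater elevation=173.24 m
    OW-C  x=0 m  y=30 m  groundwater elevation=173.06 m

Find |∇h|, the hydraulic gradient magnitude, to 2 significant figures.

∂h/∂x = (173.24 − 173.11) / (55 − 0) = +0.002364
∂h/∂y = (173.06 − 173.11) / (30 − 0) = -0.001667
|∇h| = √(0.002364² + -0.001667²) = 0.002893

0.0029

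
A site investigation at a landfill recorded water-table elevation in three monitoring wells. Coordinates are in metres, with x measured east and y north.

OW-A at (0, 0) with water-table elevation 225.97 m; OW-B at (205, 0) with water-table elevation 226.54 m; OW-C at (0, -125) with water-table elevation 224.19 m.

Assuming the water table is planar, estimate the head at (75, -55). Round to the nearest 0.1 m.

225.4 m

∂h/∂x = (226.54 − 225.97) / (205 − 0) = +0.002780
∂h/∂y = (224.19 − 225.97) / (-125 − 0) = +0.01424
h(75, -55) = 225.97 + (+0.002780)·(75) + (+0.01424)·(-55) = 225.97 +0.209 -0.783 = 225.395 m.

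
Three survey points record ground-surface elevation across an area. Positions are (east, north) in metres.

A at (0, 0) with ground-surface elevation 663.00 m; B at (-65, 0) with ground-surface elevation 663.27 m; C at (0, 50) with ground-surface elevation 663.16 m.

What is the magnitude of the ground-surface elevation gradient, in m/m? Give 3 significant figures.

0.00524 m/m

∂z/∂x = (663.27 − 663.00) / (-65 − 0) = -0.004154
∂z/∂y = (663.16 − 663.00) / (50 − 0) = +0.003200
|∇f| = √(-0.004154² + 0.003200²) = 0.005244 m/m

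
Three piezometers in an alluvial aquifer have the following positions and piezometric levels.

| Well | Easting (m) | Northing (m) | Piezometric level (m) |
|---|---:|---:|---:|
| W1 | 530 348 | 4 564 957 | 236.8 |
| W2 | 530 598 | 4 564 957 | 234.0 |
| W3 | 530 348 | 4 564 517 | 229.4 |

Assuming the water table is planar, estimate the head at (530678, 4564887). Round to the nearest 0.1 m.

231.9 m

∂h/∂x = (234.0 − 236.8) / (530598 − 530348) = -0.01120
∂h/∂y = (229.4 − 236.8) / (4564517 − 4564957) = +0.01682
h(530678, 4564887) = 236.8 + (-0.01120)·(330) + (+0.01682)·(-70) = 236.8 -3.696 -1.177 = 231.927 m.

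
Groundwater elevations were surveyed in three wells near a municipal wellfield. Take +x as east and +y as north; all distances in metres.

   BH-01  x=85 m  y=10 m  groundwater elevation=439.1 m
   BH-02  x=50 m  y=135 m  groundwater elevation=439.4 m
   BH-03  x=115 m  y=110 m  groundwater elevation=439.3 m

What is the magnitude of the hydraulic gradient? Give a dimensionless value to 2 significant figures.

Taking BH-01 as reference: BH-02−BH-01 = (-35, 125, +0.3); BH-03−BH-01 = (30, 100, +0.2).
Solve a·Δx + b·Δy = Δh: det = (-35)·100 − 30·125 = -7250.
∂h/∂x = [(+0.3)·100 − (+0.2)·125] / -7250 = -0.0006897
∂h/∂y = [(-35)·(+0.2) − 30·(+0.3)] / -7250 = +0.002207
|∇h| = √(-0.0006897² + 0.002207²) = 0.002312

0.0023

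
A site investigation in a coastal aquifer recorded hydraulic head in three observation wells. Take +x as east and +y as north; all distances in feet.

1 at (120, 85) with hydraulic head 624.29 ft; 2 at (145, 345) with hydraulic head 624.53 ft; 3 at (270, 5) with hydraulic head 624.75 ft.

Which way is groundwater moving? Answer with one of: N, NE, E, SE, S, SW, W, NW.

Taking 1 as reference: 2−1 = (25, 260, +0.24); 3−1 = (150, -80, +0.46).
Determinant of the coordinate differences = 25·(-80) − 150·260 = -41000.
∂h/∂x = [(+0.24)·(-80) − (+0.46)·260] / -41000 = +0.003385
∂h/∂y = [25·(+0.46) − 150·(+0.24)] / -41000 = +0.0005976
Flow = −∇h = (-0.003385 east, -0.0005976 north), which points west.

W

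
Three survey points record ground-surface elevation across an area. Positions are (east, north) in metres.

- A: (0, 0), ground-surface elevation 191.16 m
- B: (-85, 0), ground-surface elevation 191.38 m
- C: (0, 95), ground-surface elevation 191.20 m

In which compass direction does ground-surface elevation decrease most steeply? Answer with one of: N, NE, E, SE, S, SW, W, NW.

E

∂z/∂x = (191.38 − 191.16) / (-85 − 0) = -0.002588
∂z/∂y = (191.20 − 191.16) / (95 − 0) = +0.0004211
Steepest decrease is along −∇f = (+0.002588 E, -0.0004211 N) → east.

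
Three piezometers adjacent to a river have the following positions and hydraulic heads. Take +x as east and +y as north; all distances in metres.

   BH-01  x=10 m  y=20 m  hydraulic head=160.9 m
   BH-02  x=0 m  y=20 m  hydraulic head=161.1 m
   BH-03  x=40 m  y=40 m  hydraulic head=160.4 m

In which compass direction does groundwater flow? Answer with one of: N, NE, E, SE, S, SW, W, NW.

Taking BH-01 as reference: BH-02−BH-01 = (-10, 0, +0.2); BH-03−BH-01 = (30, 20, -0.5).
Solve a·Δx + b·Δy = Δh: det = (-10)·20 − 30·0 = -200.
∂h/∂x = [(+0.2)·20 − (-0.5)·0] / -200 = -0.02000
∂h/∂y = [(-10)·(-0.5) − 30·(+0.2)] / -200 = +0.005000
Flow = −∇h = (+0.02000 east, -0.005000 north), which points east.

E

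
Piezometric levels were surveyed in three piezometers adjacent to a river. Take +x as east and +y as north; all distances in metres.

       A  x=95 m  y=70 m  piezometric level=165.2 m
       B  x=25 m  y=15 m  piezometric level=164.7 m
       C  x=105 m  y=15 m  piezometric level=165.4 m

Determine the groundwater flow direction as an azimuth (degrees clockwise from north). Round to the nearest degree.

283°

Three-point gradient (reference A): Δ to B = (-70, -55, -0.5), Δ to C = (10, -55, +0.2).
∂h/∂x = +0.008750, ∂h/∂y = -0.002045 (det = 4400).
Flow direction (−∇h) has components (-0.008750 E, +0.002045 N).
Azimuth = atan2(E, N) = atan2(-0.008750, +0.002045) = 283.2° ≈ 283°.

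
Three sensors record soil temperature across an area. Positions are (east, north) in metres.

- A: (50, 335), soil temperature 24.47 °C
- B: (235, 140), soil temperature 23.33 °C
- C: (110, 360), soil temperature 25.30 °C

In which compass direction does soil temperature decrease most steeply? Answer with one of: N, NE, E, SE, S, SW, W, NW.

Taking A as reference: B−A = (185, -195, -1.14); C−A = (60, 25, +0.83).
Solve a·Δx + b·Δy = ΔT: det = 185·25 − 60·(-195) = 16325.
∂T/∂x = [(-1.14)·25 − (+0.83)·(-195)] / 16325 = +0.008168
∂T/∂y = [185·(+0.83) − 60·(-1.14)] / 16325 = +0.01360
Steepest decrease is along −∇f = (-0.008168 E, -0.01360 N) → southwest.

SW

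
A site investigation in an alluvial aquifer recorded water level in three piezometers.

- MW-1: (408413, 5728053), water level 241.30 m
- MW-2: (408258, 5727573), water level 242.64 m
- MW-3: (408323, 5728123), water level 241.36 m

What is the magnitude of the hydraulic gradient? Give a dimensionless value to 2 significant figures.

0.0031

Differences from MW-1: to MW-2 (Δx, Δy, Δh) = (-155, -480, +1.34); to MW-3 = (-90, 70, +0.06).
Solve a·Δx + b·Δy = Δh: det = (-155)·70 − (-90)·(-480) = -54050.
∂h/∂x = [(+1.34)·70 − (+0.06)·(-480)] / -54050 = -0.002268
∂h/∂y = [(-155)·(+0.06) − (-90)·(+1.34)] / -54050 = -0.002059
|∇h| = √(-0.002268² + -0.002059²) = 0.003063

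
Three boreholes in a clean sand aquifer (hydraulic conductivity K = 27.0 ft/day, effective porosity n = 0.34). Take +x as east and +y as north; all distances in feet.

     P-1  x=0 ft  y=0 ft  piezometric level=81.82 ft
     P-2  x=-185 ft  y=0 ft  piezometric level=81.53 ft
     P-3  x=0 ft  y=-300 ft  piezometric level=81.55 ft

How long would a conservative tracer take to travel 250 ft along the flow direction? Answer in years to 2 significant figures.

4.8 years

∂h/∂x = (81.53 − 81.82) / (-185 − 0) = +0.001568
∂h/∂y = (81.55 − 81.82) / (-300 − 0) = +0.0009000
|∇h| = √(0.001568² + 0.0009000²) = 0.001808
Seepage velocity v = K·i/n = 27.0 × 0.001808 / 0.34 = 0.1436 ft/day.
t = 250 / 0.1436 = 1741 days = 4.77 years.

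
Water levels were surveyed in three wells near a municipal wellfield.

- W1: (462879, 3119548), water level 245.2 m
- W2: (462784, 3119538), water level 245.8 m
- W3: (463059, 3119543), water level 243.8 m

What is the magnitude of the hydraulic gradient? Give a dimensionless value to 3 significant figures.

0.0133

Taking W1 as reference: W2−W1 = (-95, -10, +0.6); W3−W1 = (180, -5, -1.4).
Solve a·Δx + b·Δy = Δh: det = (-95)·(-5) − 180·(-10) = 2275.
∂h/∂x = [(+0.6)·(-5) − (-1.4)·(-10)] / 2275 = -0.007473
∂h/∂y = [(-95)·(-1.4) − 180·(+0.6)] / 2275 = +0.01099
|∇h| = √(-0.007473² + 0.01099²) = 0.01329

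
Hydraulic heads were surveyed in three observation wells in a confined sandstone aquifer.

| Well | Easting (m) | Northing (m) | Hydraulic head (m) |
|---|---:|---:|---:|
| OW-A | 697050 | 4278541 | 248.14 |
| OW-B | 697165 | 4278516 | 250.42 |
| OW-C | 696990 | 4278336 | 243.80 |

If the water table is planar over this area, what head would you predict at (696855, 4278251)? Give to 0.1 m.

239.5 m

Taking OW-A as reference: OW-B−OW-A = (115, -25, +2.28); OW-C−OW-A = (-60, -205, -4.34).
Determinant of the coordinate differences = 115·(-205) − (-60)·(-25) = -25075.
∂h/∂x = [(+2.28)·(-205) − (-4.34)·(-25)] / -25075 = +0.02297
∂h/∂y = [115·(-4.34) − (-60)·(+2.28)] / -25075 = +0.01445
h(696855, 4278251) = 248.14 + (+0.02297)·(-195) + (+0.01445)·(-290) = 248.14 -4.479 -4.190 = 239.471 m.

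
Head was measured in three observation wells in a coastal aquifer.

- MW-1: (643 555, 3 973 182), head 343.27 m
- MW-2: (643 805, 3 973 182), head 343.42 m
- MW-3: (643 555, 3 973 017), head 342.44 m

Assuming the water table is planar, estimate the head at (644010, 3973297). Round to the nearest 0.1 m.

∂h/∂x = (343.42 − 343.27) / (643805 − 643555) = +0.0006000
∂h/∂y = (342.44 − 343.27) / (3973017 − 3973182) = +0.005030
h(644010, 3973297) = 343.27 + (+0.0006000)·(455) + (+0.005030)·(115) = 343.27 +0.273 +0.578 = 344.121 m.

344.1 m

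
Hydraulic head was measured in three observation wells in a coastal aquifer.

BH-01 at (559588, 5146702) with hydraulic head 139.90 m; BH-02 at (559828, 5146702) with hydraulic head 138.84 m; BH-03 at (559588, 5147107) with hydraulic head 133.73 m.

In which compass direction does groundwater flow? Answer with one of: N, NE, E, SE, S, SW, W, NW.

N

∂h/∂x = (138.84 − 139.90) / (559828 − 559588) = -0.004417
∂h/∂y = (133.73 − 139.90) / (5147107 − 5146702) = -0.01523
Flow = −∇h = (+0.004417 east, +0.01523 north), which points north.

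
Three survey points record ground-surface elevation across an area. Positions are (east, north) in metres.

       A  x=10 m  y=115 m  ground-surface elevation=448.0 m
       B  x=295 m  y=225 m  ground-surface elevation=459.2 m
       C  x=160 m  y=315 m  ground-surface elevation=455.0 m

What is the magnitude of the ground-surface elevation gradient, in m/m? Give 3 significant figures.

0.0371 m/m

Taking A as reference: B−A = (285, 110, +11.2); C−A = (150, 200, +7.0).
Solve a·Δx + b·Δy = Δz: det = 285·200 − 150·110 = 40500.
∂z/∂x = [(+11.2)·200 − (+7.0)·110] / 40500 = +0.03630
∂z/∂y = [285·(+7.0) − 150·(+11.2)] / 40500 = +0.007778
|∇f| = √(0.03630² + 0.007778²) = 0.03712 m/m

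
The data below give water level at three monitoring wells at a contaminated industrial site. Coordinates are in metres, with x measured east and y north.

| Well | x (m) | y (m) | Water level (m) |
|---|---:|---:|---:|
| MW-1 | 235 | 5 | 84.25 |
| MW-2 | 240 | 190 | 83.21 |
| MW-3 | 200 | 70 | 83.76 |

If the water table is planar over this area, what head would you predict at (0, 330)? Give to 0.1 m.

81.6 m

With h = a·x + b·y + c and MW-1 as origin, the differences give:
  5·a + 185·b = -1.04
  (-35)·a + 65·b = -0.49
Eliminate b (×65 and ×185, subtract): 6800·a = 23.050 → a = ∂h/∂x = +0.003390
Back-substitute: b = ∂h/∂y = -0.005713.
h(0, 330) = 84.25 + (+0.003390)·(-235) + (-0.005713)·(325) = 84.25 -0.797 -1.857 = 81.597 m.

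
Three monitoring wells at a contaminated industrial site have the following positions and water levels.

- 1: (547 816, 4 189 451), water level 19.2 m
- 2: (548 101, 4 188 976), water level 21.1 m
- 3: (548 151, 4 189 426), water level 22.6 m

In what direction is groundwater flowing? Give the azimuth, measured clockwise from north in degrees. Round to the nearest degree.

Taking 1 as reference: 2−1 = (285, -475, +1.9); 3−1 = (335, -25, +3.4).
Determinant of the coordinate differences = 285·(-25) − 335·(-475) = 152000.
∂h/∂x = [(+1.9)·(-25) − (+3.4)·(-475)] / 152000 = +0.01031
∂h/∂y = [285·(+3.4) − 335·(+1.9)] / 152000 = +0.002187
Flow direction (−∇h) has components (-0.01031 E, -0.002187 N).
Azimuth = atan2(E, N) = atan2(-0.01031, -0.002187) = 258.0° ≈ 258°.

258°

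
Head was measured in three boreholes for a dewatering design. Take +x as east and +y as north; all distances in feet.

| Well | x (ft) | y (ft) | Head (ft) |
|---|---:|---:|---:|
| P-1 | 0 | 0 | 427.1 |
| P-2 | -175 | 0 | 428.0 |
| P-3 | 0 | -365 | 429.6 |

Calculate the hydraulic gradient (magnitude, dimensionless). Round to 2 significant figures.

0.0086

∂h/∂x = (428.0 − 427.1) / (-175 − 0) = -0.005143
∂h/∂y = (429.6 − 427.1) / (-365 − 0) = -0.006849
|∇h| = √(-0.005143² + -0.006849²) = 0.008565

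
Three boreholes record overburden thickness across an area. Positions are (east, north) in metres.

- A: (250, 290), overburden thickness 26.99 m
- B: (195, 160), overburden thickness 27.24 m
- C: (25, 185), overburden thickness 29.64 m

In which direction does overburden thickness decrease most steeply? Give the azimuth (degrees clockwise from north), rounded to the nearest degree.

With d = a·x + b·y + c and A as origin, the differences give:
  (-55)·a + (-130)·b = +0.25
  (-225)·a + (-105)·b = +2.65
Eliminate b (×(-105) and ×(-130), subtract): -23475·a = 318.250 → a = ∂d/∂x = -0.01356
Back-substitute: b = ∂d/∂y = +0.003813.
Steepest decrease is along −∇f: components (+0.01356 E, -0.003813 N).
Azimuth = atan2(+0.01356, -0.003813) = 105.7° ≈ 106°.

106°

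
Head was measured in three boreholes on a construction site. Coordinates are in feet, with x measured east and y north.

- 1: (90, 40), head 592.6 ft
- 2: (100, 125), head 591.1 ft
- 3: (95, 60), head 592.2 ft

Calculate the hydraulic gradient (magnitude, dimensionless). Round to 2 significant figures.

Three-point gradient (reference 1): Δ to 2 = (10, 85, -1.5), Δ to 3 = (5, 20, -0.4).
∂h/∂x = -0.01778, ∂h/∂y = -0.01556 (det = -225).
|∇h| = √(-0.01778² + -0.01556²) = 0.02363

0.024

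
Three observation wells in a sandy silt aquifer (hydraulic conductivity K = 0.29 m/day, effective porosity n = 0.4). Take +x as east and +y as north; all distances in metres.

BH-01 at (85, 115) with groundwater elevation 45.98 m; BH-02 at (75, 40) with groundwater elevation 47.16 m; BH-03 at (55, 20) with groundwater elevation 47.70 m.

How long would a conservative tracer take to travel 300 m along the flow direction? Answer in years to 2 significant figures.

59 years

Differences from BH-01: to BH-02 (Δx, Δy, Δh) = (-10, -75, +1.18); to BH-03 = (-30, -95, +1.72).
Determinant of the coordinate differences = (-10)·(-95) − (-30)·(-75) = -1300.
∂h/∂x = [(+1.18)·(-95) − (+1.72)·(-75)] / -1300 = -0.01300
∂h/∂y = [(-10)·(+1.72) − (-30)·(+1.18)] / -1300 = -0.01400
|∇h| = √(-0.01300² + -0.01400²) = 0.0191
Seepage velocity v = K·i/n = 0.29 × 0.0191 / 0.4 = 0.01385 m/day.
t = 300 / 0.01385 = 2.166e+04 days = 59.3 years.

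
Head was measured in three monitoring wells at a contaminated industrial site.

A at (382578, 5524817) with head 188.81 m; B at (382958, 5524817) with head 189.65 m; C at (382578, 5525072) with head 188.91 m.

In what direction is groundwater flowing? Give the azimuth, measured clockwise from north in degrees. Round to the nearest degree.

∂h/∂x = (189.65 − 188.81) / (382958 − 382578) = +0.002211
∂h/∂y = (188.91 − 188.81) / (5525072 − 5524817) = +0.0003922
Flow direction (−∇h) has components (-0.002211 E, -0.0003922 N).
Azimuth = atan2(E, N) = atan2(-0.002211, -0.0003922) = 259.9° ≈ 260°.

260°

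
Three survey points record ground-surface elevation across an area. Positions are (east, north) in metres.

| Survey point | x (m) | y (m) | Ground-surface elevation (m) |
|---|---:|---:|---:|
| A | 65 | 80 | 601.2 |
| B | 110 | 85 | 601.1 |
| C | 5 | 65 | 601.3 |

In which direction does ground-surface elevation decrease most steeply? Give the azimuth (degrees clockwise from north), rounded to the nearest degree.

146°

Differences from A: to B (Δx, Δy, Δh) = (45, 5, -0.1); to C = (-60, -15, +0.1).
Determinant of the coordinate differences = 45·(-15) − (-60)·5 = -375.
∂z/∂x = [(-0.1)·(-15) − (+0.1)·5] / -375 = -0.002667
∂z/∂y = [45·(+0.1) − (-60)·(-0.1)] / -375 = +0.004000
Steepest decrease is along −∇f: components (+0.002667 E, -0.004000 N).
Azimuth = atan2(+0.002667, -0.004000) = 146.3° ≈ 146°.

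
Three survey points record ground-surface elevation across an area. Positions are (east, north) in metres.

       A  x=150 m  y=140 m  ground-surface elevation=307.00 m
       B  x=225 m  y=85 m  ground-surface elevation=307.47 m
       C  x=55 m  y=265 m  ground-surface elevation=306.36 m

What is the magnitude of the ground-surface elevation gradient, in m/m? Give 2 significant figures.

0.0057 m/m

Differences from A: to B (Δx, Δy, Δh) = (75, -55, +0.47); to C = (-95, 125, -0.64).
Solve a·Δx + b·Δy = Δz: det = 75·125 − (-95)·(-55) = 4150.
∂z/∂x = [(+0.47)·125 − (-0.64)·(-55)] / 4150 = +0.005675
∂z/∂y = [75·(-0.64) − (-95)·(+0.47)] / 4150 = -0.0008072
|∇f| = √(0.005675² + -0.0008072²) = 0.005732 m/m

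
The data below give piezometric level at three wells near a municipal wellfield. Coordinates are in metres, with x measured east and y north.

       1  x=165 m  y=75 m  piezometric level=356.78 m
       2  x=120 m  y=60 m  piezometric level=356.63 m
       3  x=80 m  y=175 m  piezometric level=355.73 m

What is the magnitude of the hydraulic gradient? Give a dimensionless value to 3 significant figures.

With h = a·x + b·y + c and 1 as origin, the differences give:
  (-45)·a + (-15)·b = -0.15
  (-85)·a + 100·b = -1.05
Eliminate b (×100 and ×(-15), subtract): -5775·a = -30.750 → a = ∂h/∂x = +0.005325
Back-substitute: b = ∂h/∂y = -0.005974.
|∇h| = √(0.005325² + -0.005974²) = 0.008003

0.00800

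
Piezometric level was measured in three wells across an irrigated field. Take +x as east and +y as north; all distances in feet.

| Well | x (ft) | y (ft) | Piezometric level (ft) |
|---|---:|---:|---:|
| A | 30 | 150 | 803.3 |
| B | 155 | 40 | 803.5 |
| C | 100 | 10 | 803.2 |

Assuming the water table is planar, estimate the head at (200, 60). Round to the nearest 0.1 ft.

803.7 ft

With h = a·x + b·y + c and A as origin, the differences give:
  125·a + (-110)·b = +0.2
  70·a + (-140)·b = -0.1
Eliminate b (×(-140) and ×(-110), subtract): -9800·a = -39.00 → a = ∂h/∂x = +0.003980
Back-substitute: b = ∂h/∂y = +0.002704.
h(200, 60) = 803.3 + (+0.003980)·(170) + (+0.002704)·(-90) = 803.3 +0.677 -0.243 = 803.733 ft.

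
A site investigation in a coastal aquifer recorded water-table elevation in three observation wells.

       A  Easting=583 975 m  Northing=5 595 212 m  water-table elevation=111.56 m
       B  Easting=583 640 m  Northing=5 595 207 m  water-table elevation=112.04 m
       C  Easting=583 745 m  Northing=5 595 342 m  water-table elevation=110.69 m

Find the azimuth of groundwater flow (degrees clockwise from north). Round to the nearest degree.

Differences from A: to B (Δx, Δy, Δh) = (-335, -5, +0.48); to C = (-230, 130, -0.87).
Solve a·Δx + b·Δy = Δh: det = (-335)·130 − (-230)·(-5) = -44700.
∂h/∂x = [(+0.48)·130 − (-0.87)·(-5)] / -44700 = -0.001299
∂h/∂y = [(-335)·(-0.87) − (-230)·(+0.48)] / -44700 = -0.008990
Flow direction (−∇h) has components (+0.001299 E, +0.008990 N).
Azimuth = atan2(E, N) = atan2(+0.001299, +0.008990) = 8.2° ≈ 008°.

008°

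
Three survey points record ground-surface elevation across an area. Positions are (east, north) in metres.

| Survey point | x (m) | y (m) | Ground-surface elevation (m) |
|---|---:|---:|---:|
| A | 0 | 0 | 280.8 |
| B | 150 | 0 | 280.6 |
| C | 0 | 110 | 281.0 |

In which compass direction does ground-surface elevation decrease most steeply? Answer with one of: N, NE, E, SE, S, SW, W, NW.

SE

∂z/∂x = (280.6 − 280.8) / (150 − 0) = -0.001333
∂z/∂y = (281.0 − 280.8) / (110 − 0) = +0.001818
Steepest decrease is along −∇f = (+0.001333 E, -0.001818 N) → southeast.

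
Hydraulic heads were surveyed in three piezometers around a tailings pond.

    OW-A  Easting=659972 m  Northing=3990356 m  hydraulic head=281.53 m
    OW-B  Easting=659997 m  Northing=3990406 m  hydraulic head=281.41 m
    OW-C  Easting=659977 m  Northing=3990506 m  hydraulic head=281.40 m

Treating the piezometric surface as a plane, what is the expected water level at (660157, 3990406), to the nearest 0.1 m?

Taking OW-A as reference: OW-B−OW-A = (25, 50, -0.12); OW-C−OW-A = (5, 150, -0.13).
Solve a·Δx + b·Δy = Δh: det = 25·150 − 5·50 = 3500.
∂h/∂x = [(-0.12)·150 − (-0.13)·50] / 3500 = -0.003286
∂h/∂y = [25·(-0.13) − 5·(-0.12)] / 3500 = -0.0007571
h(660157, 3990406) = 281.53 + (-0.003286)·(185) + (-0.0007571)·(50) = 281.53 -0.608 -0.038 = 280.884 m.

280.9 m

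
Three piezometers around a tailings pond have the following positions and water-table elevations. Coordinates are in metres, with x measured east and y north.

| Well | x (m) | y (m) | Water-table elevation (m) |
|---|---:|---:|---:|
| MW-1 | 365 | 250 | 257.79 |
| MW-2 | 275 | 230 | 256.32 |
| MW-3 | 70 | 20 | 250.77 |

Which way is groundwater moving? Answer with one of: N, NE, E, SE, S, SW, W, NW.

SW

Three-point gradient (reference MW-1): Δ to MW-2 = (-90, -20, -1.47), Δ to MW-3 = (-295, -230, -7.02).
∂h/∂x = +0.01336, ∂h/∂y = +0.01339 (det = 14800).
Flow = −∇h = (-0.01336 east, -0.01339 north), which points southwest.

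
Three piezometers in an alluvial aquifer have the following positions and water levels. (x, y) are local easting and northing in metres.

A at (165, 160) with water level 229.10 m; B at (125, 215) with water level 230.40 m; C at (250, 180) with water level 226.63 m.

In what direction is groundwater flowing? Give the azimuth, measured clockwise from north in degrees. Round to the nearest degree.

Taking A as reference: B−A = (-40, 55, +1.30); C−A = (85, 20, -2.47).
Determinant of the coordinate differences = (-40)·20 − 85·55 = -5475.
∂h/∂x = [(+1.30)·20 − (-2.47)·55] / -5475 = -0.02956
∂h/∂y = [(-40)·(-2.47) − 85·(+1.30)] / -5475 = +0.002137
Flow direction (−∇h) has components (+0.02956 E, -0.002137 N).
Azimuth = atan2(E, N) = atan2(+0.02956, -0.002137) = 94.1° ≈ 094°.

094°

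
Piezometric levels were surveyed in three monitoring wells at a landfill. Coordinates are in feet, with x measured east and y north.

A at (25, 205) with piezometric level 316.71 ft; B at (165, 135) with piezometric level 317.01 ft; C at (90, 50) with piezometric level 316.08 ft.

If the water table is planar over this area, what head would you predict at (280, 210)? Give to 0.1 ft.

With h = a·x + b·y + c and A as origin, the differences give:
  140·a + (-70)·b = +0.30
  65·a + (-155)·b = -0.63
Eliminate b (×(-155) and ×(-70), subtract): -17150·a = -90.600 → a = ∂h/∂x = +0.005283
Back-substitute: b = ∂h/∂y = +0.006280.
h(280, 210) = 316.71 + (+0.005283)·(255) + (+0.006280)·(5) = 316.71 +1.347 +0.031 = 318.089 ft.

318.1 ft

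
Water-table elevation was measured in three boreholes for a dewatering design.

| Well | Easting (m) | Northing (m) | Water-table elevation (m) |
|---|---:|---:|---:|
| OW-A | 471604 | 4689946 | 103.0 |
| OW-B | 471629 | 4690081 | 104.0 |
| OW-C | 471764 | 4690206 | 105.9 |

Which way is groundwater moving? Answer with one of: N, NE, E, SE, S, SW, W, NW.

SW

Taking OW-A as reference: OW-B−OW-A = (25, 135, +1.0); OW-C−OW-A = (160, 260, +2.9).
Solve a·Δx + b·Δy = Δh: det = 25·260 − 160·135 = -15100.
∂h/∂x = [(+1.0)·260 − (+2.9)·135] / -15100 = +0.008709
∂h/∂y = [25·(+2.9) − 160·(+1.0)] / -15100 = +0.005795
Flow = −∇h = (-0.008709 east, -0.005795 north), which points southwest.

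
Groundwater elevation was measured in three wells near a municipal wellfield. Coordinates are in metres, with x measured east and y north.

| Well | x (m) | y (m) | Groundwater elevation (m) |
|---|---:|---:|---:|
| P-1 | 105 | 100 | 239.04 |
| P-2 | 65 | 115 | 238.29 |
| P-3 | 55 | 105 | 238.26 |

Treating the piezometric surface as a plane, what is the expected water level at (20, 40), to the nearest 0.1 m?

238.5 m

With h = a·x + b·y + c and P-1 as origin, the differences give:
  (-40)·a + 15·b = -0.75
  (-50)·a + 5·b = -0.78
Eliminate b (×5 and ×15, subtract): 550·a = 7.950 → a = ∂h/∂x = +0.01445
Back-substitute: b = ∂h/∂y = -0.01145.
h(20, 40) = 239.04 + (+0.01445)·(-85) + (-0.01145)·(-60) = 239.04 -1.229 +0.687 = 238.499 m.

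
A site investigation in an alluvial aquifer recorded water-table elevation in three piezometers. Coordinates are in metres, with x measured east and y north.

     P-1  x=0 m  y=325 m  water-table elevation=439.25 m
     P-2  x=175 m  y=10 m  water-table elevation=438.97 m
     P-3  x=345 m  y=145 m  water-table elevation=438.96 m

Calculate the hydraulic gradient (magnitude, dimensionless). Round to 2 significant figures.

0.00080

With h = a·x + b·y + c and P-1 as origin, the differences give:
  175·a + (-315)·b = -0.28
  345·a + (-180)·b = -0.29
Eliminate b (×(-180) and ×(-315), subtract): 77175·a = -40.950 → a = ∂h/∂x = -0.0005306
Back-substitute: b = ∂h/∂y = +0.0005941.
|∇h| = √(-0.0005306² + 0.0005941²) = 0.0007965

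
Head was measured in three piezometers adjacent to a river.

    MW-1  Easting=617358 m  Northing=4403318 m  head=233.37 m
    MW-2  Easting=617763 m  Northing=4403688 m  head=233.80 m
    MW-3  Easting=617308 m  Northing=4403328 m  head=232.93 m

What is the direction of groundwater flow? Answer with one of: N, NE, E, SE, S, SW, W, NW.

With h = a·x + b·y + c and MW-1 as origin, the differences give:
  405·a + 370·b = +0.43
  (-50)·a + 10·b = -0.44
Eliminate b (×10 and ×370, subtract): 22550·a = 167.100 → a = ∂h/∂x = +0.007410
Back-substitute: b = ∂h/∂y = -0.006949.
Flow = −∇h = (-0.007410 east, +0.006949 north), which points northwest.

NW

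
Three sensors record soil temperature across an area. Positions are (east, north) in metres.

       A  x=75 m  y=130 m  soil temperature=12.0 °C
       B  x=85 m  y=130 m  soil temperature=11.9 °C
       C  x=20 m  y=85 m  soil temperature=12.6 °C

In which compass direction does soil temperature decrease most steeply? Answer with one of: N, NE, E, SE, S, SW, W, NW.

Differences from A: to B (Δx, Δy, Δh) = (10, 0, -0.1); to C = (-55, -45, +0.6).
Determinant of the coordinate differences = 10·(-45) − (-55)·0 = -450.
∂T/∂x = [(-0.1)·(-45) − (+0.6)·0] / -450 = -0.010000
∂T/∂y = [10·(+0.6) − (-55)·(-0.1)] / -450 = -0.001111
Steepest decrease is along −∇f = (+0.010000 E, +0.001111 N) → east.

E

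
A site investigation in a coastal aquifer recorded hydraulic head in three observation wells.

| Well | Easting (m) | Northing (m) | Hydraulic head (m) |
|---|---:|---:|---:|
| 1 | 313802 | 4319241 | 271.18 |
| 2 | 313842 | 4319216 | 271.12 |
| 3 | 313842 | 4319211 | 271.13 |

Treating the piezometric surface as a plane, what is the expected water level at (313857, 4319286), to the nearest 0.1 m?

With h = a·x + b·y + c and 1 as origin, the differences give:
  40·a + (-25)·b = -0.06
  40·a + (-30)·b = -0.05
Eliminate b (×(-30) and ×(-25), subtract): -200·a = 0.550 → a = ∂h/∂x = -0.002750
Back-substitute: b = ∂h/∂y = -0.002000.
h(313857, 4319286) = 271.18 + (-0.002750)·(55) + (-0.002000)·(45) = 271.18 -0.151 -0.090 = 270.939 m.

270.9 m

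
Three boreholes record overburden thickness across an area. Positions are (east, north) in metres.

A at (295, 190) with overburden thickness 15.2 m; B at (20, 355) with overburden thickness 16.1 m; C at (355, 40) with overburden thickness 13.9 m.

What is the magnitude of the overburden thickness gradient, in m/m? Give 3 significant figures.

Differences from A: to B (Δx, Δy, Δh) = (-275, 165, +0.9); to C = (60, -150, -1.3).
Determinant of the coordinate differences = (-275)·(-150) − 60·165 = 31350.
∂d/∂x = [(+0.9)·(-150) − (-1.3)·165] / 31350 = +0.002536
∂d/∂y = [(-275)·(-1.3) − 60·(+0.9)] / 31350 = +0.009681
|∇f| = √(0.002536² + 0.009681²) = 0.01001 m/m

0.0100 m/m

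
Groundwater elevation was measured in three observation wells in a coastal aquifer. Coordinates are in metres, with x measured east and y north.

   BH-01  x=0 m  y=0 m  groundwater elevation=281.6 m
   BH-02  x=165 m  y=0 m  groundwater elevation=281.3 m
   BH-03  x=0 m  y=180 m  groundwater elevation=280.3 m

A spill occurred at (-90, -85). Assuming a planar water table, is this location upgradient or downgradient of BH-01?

upgradient

∂h/∂x = (281.3 − 281.6) / (165 − 0) = -0.001818
∂h/∂y = (280.3 − 281.6) / (180 − 0) = -0.007222
Head at (-90, -85) = 281.6 + (-0.001818)·(-90) + (-0.007222)·(-85) = 282.38 m.
That is higher than the 281.6 m at BH-01, so the point is upgradient.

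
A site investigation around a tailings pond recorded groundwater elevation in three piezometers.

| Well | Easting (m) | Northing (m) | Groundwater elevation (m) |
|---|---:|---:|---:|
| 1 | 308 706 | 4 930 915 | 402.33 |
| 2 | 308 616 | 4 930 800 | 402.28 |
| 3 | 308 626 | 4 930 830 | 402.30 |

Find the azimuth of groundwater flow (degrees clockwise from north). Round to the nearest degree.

148°

With h = a·x + b·y + c and 1 as origin, the differences give:
  (-90)·a + (-115)·b = -0.05
  (-80)·a + (-85)·b = -0.03
Eliminate b (×(-85) and ×(-115), subtract): -1550·a = 0.800 → a = ∂h/∂x = -0.0005161
Back-substitute: b = ∂h/∂y = +0.0008387.
Flow direction (−∇h) has components (+0.0005161 E, -0.0008387 N).
Azimuth = atan2(E, N) = atan2(+0.0005161, -0.0008387) = 148.4° ≈ 148°.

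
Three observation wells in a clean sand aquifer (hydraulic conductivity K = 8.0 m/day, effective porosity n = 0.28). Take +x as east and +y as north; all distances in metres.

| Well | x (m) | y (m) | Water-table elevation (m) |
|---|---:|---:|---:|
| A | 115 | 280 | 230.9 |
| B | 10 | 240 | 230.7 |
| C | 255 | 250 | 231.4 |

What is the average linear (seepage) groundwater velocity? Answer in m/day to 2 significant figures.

Three-point gradient (reference A): Δ to B = (-105, -40, -0.2), Δ to C = (140, -30, +0.5).
∂h/∂x = +0.002971, ∂h/∂y = -0.002800 (det = 8750).
|∇h| = √(0.002971² + -0.002800²) = 0.004083
Seepage velocity v = K·i/n = 8.0 × 0.004083 / 0.28 = 0.1167 m/day.

0.12 m/day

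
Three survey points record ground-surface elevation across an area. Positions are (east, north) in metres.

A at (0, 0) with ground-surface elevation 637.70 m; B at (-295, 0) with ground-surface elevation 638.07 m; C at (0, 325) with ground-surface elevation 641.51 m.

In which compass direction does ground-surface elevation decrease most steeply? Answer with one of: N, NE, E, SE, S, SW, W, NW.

S

∂z/∂x = (638.07 − 637.70) / (-295 − 0) = -0.001254
∂z/∂y = (641.51 − 637.70) / (325 − 0) = +0.01172
Steepest decrease is along −∇f = (+0.001254 E, -0.01172 N) → south.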